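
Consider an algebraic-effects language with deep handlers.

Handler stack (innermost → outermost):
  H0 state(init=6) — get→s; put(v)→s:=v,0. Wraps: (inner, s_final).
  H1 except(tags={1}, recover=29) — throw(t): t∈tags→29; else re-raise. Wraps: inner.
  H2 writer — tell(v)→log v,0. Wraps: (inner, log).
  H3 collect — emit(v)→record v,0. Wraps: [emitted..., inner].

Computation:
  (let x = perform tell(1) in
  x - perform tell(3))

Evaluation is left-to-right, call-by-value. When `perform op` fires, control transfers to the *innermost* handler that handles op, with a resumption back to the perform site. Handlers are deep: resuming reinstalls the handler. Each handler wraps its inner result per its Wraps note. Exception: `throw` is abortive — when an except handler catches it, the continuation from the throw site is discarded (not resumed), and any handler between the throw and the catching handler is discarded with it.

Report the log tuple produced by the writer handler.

Answer: (1, 3)

Evaluation trace:
tell(1) @ H2 ⇒ log+=1
tell(3) @ H2 ⇒ log+=3
H0 returns (0, 6)
H1 returns (0, 6)
H2 returns ((0, 6), (1, 3))
H3 returns [((0, 6), (1, 3))]
= [((0, 6), (1, 3))]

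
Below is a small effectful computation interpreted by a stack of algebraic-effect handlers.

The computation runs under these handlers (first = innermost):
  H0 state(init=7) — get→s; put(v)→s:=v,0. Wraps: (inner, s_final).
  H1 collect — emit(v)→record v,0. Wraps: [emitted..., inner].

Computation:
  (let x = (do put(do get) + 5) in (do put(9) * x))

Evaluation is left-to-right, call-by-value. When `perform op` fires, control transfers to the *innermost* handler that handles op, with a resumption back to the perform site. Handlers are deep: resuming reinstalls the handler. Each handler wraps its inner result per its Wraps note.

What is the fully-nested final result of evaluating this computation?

Answer: [(0, 9)]

Working:
get @ H0 ⇒ 7
put(7) @ H0 ⇒ s:=7
put(9) @ H0 ⇒ s:=9
H0 returns (0, 9)
H1 returns [(0, 9)]
= [(0, 9)]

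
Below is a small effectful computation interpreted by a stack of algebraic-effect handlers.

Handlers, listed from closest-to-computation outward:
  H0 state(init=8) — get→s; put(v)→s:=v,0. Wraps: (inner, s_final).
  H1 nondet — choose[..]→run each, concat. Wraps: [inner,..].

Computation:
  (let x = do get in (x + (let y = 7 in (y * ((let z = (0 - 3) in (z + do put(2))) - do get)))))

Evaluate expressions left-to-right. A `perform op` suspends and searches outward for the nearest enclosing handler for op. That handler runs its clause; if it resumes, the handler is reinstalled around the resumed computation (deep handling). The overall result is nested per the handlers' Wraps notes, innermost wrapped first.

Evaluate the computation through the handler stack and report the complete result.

Step-by-step:
get @ H0 ⇒ 8
put(2) @ H0 ⇒ s:=2
get @ H0 ⇒ 2
H0 returns (-27, 2)
H1 returns [(-27, 2)]
= [(-27, 2)]

Answer: [(-27, 2)]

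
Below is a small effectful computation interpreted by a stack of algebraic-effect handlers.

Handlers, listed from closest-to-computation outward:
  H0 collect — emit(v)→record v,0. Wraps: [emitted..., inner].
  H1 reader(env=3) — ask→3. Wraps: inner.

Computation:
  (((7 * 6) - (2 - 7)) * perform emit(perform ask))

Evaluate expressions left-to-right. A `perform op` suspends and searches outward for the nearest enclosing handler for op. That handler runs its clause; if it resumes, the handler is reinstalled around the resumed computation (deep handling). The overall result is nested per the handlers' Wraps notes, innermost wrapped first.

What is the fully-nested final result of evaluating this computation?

Answer: [3, 0]

Evaluation trace:
ask @ H1 ⇒ 3
emit(3) @ H0 ⇒ out+=3
H0 returns [3, 0]
H1 returns [3, 0]
= [3, 0]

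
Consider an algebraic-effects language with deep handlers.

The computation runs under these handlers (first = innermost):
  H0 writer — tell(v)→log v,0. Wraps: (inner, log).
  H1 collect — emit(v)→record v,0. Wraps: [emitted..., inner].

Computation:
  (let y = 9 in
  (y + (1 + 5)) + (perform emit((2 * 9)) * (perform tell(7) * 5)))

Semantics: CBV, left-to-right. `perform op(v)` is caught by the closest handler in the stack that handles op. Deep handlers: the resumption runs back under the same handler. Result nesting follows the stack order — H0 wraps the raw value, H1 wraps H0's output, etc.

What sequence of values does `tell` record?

Answer: (7)

Evaluation trace:
emit(18) @ H1 ⇒ out+=18
tell(7) @ H0 ⇒ log+=7
H0 returns (15, (7))
H1 returns [18, (15, (7))]
= [18, (15, (7))]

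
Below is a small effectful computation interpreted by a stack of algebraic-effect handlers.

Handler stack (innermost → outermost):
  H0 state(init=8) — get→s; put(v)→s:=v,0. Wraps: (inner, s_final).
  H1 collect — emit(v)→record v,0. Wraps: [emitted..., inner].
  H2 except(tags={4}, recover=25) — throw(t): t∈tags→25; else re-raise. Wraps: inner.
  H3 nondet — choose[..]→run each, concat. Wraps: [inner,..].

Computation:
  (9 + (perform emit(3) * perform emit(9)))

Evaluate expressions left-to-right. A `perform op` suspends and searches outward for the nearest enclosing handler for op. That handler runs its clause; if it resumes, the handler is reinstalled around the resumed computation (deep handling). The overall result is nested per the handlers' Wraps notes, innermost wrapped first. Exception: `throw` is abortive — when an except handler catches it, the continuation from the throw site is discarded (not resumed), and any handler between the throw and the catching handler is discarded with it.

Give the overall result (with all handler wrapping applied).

Answer: [[3, 9, (9, 8)]]

Evaluation trace:
emit(3) @ H1 ⇒ out+=3
emit(9) @ H1 ⇒ out+=9
H0 returns (9, 8)
H1 returns [3, 9, (9, 8)]
H2 returns [3, 9, (9, 8)]
H3 returns [[3, 9, (9, 8)]]
= [[3, 9, (9, 8)]]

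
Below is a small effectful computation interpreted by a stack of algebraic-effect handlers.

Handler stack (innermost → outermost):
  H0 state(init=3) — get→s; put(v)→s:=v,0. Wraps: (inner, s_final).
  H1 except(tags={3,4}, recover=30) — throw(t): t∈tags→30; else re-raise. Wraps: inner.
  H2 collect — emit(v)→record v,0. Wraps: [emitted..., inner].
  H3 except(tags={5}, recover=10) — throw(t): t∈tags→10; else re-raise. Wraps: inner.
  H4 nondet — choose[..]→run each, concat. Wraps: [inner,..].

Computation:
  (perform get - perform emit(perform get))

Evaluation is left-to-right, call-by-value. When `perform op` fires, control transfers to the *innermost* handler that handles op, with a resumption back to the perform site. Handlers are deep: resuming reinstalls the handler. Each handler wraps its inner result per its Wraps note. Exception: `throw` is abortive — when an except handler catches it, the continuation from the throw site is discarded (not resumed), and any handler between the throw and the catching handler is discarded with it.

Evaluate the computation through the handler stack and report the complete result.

Answer: [[3, (3, 3)]]

Working:
get @ H0 ⇒ 3
get @ H0 ⇒ 3
emit(3) @ H2 ⇒ out+=3
H0 returns (3, 3)
H1 returns (3, 3)
H2 returns [3, (3, 3)]
H3 returns [3, (3, 3)]
H4 returns [[3, (3, 3)]]
= [[3, (3, 3)]]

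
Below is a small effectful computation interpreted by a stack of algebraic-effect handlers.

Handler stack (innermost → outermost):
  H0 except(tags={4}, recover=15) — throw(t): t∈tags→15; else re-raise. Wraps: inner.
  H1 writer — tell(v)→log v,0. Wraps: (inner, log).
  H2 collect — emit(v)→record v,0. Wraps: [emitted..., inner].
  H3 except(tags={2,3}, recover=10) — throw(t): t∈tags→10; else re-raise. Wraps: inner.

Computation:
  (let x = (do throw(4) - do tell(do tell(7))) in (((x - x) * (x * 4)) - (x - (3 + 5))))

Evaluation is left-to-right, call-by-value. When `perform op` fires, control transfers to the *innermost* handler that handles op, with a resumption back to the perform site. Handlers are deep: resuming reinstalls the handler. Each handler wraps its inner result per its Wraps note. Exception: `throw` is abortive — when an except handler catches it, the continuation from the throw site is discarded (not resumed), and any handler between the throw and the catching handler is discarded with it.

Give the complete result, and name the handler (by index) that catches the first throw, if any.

Evaluation trace:
throw(4) @ H0 caught ⇒ 15
H1 returns (15, ())
H2 returns [(15, ())]
H3 returns [(15, ())]
= [(15, ())]

Answer: [(15, ())] ; first throw caught by: H0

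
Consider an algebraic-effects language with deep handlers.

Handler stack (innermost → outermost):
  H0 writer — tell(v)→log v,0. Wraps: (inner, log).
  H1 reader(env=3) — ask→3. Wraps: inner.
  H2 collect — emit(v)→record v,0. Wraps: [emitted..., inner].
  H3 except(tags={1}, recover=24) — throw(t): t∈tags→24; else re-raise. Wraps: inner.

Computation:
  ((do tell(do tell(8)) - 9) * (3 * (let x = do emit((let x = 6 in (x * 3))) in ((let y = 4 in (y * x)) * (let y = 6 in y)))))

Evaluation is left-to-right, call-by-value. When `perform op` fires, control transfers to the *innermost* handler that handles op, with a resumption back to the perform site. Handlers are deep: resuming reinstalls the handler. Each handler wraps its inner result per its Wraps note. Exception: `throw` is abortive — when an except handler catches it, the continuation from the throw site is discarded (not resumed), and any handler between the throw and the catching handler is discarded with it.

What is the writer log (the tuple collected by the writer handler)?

Answer: (8, 0)

Working:
tell(8) @ H0 ⇒ log+=8
tell(0) @ H0 ⇒ log+=0
emit(18) @ H2 ⇒ out+=18
H0 returns (0, (8, 0))
H1 returns (0, (8, 0))
H2 returns [18, (0, (8, 0))]
H3 returns [18, (0, (8, 0))]
= [18, (0, (8, 0))]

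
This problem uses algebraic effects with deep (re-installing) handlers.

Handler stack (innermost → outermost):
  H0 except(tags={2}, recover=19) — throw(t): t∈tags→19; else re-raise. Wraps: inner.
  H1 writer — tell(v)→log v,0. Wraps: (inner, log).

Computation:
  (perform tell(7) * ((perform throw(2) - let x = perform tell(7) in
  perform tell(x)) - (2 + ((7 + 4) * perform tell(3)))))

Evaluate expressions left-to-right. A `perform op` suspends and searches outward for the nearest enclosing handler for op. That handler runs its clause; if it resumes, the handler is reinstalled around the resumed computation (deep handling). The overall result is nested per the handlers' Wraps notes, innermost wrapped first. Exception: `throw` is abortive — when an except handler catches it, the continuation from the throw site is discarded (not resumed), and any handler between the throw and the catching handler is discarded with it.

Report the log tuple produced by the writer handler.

Answer: (7)

Evaluation trace:
tell(7) @ H1 ⇒ log+=7
throw(2) @ H0 caught ⇒ 19
H1 returns (19, (7))
= (19, (7))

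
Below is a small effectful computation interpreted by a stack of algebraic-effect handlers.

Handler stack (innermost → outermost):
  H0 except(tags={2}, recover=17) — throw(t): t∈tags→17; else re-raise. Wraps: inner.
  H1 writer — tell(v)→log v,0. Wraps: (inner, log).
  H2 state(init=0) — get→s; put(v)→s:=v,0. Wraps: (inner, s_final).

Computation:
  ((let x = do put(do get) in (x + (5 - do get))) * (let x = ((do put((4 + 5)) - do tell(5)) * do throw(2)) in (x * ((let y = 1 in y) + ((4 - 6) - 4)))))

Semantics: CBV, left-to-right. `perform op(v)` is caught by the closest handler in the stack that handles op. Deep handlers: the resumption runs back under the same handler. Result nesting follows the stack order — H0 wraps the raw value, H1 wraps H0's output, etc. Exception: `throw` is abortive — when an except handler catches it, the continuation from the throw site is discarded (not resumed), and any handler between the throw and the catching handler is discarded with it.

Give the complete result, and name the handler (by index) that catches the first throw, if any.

Working:
get @ H2 ⇒ 0
put(0) @ H2 ⇒ s:=0
get @ H2 ⇒ 0
put(9) @ H2 ⇒ s:=9
tell(5) @ H1 ⇒ log+=5
throw(2) @ H0 caught ⇒ 17
H1 returns (17, (5))
H2 returns ((17, (5)), 9)
= ((17, (5)), 9)

Answer: ((17, (5)), 9) ; first throw caught by: H0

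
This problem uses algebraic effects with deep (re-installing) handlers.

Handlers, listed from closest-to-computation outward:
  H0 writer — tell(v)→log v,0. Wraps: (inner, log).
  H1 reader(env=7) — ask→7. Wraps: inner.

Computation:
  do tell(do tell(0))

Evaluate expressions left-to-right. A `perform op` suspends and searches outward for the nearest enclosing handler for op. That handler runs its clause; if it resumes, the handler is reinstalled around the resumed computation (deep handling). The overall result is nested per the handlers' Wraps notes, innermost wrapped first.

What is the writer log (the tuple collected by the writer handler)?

Step-by-step:
tell(0) @ H0 ⇒ log+=0
tell(0) @ H0 ⇒ log+=0
H0 returns (0, (0, 0))
H1 returns (0, (0, 0))
= (0, (0, 0))

Answer: (0, 0)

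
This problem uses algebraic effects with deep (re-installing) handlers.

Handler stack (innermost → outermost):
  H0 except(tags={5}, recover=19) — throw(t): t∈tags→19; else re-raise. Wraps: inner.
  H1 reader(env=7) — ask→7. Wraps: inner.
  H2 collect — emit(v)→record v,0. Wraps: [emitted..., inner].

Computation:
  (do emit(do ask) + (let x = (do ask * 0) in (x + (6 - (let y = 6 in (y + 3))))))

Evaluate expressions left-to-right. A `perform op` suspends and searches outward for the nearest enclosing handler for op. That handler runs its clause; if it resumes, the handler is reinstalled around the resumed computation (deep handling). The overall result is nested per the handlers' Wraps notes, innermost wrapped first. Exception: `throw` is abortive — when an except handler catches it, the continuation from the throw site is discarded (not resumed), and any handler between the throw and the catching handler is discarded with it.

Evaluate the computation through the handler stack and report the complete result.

Answer: [7, -3]

Evaluation trace:
ask @ H1 ⇒ 7
emit(7) @ H2 ⇒ out+=7
ask @ H1 ⇒ 7
H0 returns -3
H1 returns -3
H2 returns [7, -3]
= [7, -3]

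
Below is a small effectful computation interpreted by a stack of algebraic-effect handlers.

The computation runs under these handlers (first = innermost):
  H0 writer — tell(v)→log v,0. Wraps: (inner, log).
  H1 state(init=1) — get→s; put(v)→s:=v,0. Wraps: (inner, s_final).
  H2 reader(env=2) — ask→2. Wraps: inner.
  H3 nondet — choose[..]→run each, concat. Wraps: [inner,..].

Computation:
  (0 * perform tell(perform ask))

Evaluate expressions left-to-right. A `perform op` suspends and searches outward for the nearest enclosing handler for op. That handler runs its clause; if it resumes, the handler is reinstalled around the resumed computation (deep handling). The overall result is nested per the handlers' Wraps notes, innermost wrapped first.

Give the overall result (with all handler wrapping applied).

Step-by-step:
ask @ H2 ⇒ 2
tell(2) @ H0 ⇒ log+=2
H0 returns (0, (2))
H1 returns ((0, (2)), 1)
H2 returns ((0, (2)), 1)
H3 returns [((0, (2)), 1)]
= [((0, (2)), 1)]

Answer: [((0, (2)), 1)]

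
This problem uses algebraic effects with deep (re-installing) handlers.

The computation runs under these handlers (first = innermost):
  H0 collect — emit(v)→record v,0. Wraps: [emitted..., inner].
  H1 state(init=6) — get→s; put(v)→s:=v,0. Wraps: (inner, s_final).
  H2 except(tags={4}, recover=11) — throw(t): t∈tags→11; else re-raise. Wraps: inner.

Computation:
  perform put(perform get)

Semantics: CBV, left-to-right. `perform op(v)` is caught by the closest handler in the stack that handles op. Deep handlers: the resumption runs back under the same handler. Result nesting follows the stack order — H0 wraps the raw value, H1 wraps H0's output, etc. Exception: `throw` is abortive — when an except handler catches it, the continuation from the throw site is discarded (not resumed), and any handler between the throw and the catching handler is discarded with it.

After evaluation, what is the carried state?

Answer: 6

Evaluation trace:
get @ H1 ⇒ 6
put(6) @ H1 ⇒ s:=6
H0 returns [0]
H1 returns ([0], 6)
H2 returns ([0], 6)
= ([0], 6)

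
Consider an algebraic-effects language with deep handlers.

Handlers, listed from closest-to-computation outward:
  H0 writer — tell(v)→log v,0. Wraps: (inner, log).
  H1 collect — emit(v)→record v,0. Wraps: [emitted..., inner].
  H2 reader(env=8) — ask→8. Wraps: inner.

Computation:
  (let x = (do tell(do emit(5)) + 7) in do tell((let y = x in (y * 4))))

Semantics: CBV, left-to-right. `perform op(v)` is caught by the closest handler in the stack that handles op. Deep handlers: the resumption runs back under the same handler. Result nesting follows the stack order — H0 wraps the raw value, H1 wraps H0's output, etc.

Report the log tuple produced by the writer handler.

Step-by-step:
emit(5) @ H1 ⇒ out+=5
tell(0) @ H0 ⇒ log+=0
tell(28) @ H0 ⇒ log+=28
H0 returns (0, (0, 28))
H1 returns [5, (0, (0, 28))]
H2 returns [5, (0, (0, 28))]
= [5, (0, (0, 28))]

Answer: (0, 28)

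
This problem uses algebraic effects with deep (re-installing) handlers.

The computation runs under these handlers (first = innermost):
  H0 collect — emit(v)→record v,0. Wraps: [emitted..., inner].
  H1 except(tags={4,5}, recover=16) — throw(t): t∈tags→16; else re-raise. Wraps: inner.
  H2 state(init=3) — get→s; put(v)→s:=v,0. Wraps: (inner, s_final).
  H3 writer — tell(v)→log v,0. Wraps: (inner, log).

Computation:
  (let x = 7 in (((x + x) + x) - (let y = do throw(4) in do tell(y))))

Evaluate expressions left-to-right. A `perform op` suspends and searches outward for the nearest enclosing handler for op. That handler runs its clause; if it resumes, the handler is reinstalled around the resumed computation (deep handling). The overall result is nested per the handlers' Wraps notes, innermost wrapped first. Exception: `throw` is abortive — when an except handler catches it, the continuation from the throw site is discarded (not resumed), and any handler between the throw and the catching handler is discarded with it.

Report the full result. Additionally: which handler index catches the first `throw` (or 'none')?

Working:
throw(4) @ H1 caught ⇒ 16
H2 returns (16, 3)
H3 returns ((16, 3), ())
= ((16, 3), ())

Answer: ((16, 3), ()) ; first throw caught by: H1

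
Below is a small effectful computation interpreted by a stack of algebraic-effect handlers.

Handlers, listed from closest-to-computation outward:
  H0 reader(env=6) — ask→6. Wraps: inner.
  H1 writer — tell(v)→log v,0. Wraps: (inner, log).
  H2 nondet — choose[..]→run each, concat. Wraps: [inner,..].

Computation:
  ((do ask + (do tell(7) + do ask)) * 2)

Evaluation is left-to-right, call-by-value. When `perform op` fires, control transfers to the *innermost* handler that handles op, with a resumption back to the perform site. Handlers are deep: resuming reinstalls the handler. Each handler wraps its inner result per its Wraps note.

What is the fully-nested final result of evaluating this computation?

Working:
ask @ H0 ⇒ 6
tell(7) @ H1 ⇒ log+=7
ask @ H0 ⇒ 6
H0 returns 24
H1 returns (24, (7))
H2 returns [(24, (7))]
= [(24, (7))]

Answer: [(24, (7))]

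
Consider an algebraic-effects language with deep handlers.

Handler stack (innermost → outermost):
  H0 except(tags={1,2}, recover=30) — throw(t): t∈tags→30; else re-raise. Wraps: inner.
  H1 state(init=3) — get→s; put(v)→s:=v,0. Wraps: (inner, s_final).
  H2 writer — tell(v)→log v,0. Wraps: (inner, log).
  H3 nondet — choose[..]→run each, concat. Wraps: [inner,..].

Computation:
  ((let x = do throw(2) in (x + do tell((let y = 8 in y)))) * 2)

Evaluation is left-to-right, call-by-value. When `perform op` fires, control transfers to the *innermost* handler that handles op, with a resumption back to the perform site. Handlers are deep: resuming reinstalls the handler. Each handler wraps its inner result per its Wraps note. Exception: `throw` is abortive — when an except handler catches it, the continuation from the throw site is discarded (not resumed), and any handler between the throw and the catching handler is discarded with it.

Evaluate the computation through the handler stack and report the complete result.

Evaluation trace:
throw(2) @ H0 caught ⇒ 30
H1 returns (30, 3)
H2 returns ((30, 3), ())
H3 returns [((30, 3), ())]
= [((30, 3), ())]

Answer: [((30, 3), ())]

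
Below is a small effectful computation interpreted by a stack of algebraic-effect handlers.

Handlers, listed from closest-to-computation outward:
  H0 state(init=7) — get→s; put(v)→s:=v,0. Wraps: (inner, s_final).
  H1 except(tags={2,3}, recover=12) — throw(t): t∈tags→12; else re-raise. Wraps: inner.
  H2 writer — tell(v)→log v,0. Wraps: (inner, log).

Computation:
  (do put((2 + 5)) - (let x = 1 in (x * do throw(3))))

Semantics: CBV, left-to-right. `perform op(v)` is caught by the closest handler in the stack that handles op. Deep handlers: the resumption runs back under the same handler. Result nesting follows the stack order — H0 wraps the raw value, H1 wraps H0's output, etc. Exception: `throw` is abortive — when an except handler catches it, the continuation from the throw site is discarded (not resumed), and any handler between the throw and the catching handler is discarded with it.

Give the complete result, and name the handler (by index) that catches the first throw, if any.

Answer: (12, ()) ; first throw caught by: H1

Evaluation trace:
put(7) @ H0 ⇒ s:=7
throw(3) @ H1 caught ⇒ 12
H2 returns (12, ())
= (12, ())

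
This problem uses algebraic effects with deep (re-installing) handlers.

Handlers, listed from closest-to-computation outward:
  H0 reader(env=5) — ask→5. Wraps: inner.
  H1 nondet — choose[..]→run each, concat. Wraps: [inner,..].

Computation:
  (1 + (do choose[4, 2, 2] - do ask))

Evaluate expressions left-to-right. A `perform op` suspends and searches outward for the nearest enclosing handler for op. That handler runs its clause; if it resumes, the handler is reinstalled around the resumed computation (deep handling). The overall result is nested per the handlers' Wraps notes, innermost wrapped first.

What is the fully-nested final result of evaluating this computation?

Answer: [0, -2, -2]

Step-by-step:
choose[4, 2, 2] @ H1
  branch[0] choose=4:
    ask @ H0 ⇒ 5
    H0 returns 0
    H1 returns [0]
  branch[1] choose=2:
    ask @ H0 ⇒ 5
    H0 returns -2
    H1 returns [-2]
  branch[2] choose=2:
    ask @ H0 ⇒ 5
    H0 returns -2
    H1 returns [-2]
= [0, -2, -2]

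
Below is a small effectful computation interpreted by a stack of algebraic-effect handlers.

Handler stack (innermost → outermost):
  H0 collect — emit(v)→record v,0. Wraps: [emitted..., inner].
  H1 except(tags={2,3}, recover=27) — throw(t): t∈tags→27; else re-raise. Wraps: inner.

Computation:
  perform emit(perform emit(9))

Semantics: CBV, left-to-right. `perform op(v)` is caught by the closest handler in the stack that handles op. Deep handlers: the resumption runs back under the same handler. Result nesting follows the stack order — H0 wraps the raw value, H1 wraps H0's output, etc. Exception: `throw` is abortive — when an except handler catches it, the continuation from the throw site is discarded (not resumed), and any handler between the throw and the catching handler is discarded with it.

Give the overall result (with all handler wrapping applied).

Step-by-step:
emit(9) @ H0 ⇒ out+=9
emit(0) @ H0 ⇒ out+=0
H0 returns [9, 0, 0]
H1 returns [9, 0, 0]
= [9, 0, 0]

Answer: [9, 0, 0]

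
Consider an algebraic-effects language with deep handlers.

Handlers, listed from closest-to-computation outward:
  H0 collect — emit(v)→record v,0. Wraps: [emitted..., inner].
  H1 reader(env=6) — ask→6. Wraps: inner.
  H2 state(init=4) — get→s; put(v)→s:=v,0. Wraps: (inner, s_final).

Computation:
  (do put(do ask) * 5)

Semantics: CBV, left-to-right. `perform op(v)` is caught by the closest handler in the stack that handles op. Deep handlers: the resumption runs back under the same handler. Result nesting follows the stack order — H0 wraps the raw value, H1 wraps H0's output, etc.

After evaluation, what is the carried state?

Answer: 6

Evaluation trace:
ask @ H1 ⇒ 6
put(6) @ H2 ⇒ s:=6
H0 returns [0]
H1 returns [0]
H2 returns ([0], 6)
= ([0], 6)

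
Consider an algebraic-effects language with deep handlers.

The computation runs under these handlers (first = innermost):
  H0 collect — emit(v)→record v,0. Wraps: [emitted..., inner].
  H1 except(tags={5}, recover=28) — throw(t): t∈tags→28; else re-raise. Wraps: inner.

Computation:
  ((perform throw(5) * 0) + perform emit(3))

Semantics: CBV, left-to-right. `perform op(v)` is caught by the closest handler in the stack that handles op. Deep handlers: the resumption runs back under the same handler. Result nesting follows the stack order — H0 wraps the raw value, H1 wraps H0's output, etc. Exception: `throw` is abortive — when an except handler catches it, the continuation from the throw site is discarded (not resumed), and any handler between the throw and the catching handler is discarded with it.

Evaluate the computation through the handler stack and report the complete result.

Answer: 28

Working:
throw(5) @ H1 caught ⇒ 28
= 28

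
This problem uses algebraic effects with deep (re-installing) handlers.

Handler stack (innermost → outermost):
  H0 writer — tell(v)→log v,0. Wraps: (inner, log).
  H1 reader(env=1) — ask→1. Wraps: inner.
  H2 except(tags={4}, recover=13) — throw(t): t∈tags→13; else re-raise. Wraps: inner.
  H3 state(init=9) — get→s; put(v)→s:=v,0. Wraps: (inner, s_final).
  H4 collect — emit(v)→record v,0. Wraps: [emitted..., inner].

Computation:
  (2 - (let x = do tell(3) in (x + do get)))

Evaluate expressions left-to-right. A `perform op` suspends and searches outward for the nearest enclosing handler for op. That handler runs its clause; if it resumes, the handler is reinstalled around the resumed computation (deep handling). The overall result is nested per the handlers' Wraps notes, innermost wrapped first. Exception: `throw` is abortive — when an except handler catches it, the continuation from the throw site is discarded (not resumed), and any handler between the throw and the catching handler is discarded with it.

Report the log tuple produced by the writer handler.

Evaluation trace:
tell(3) @ H0 ⇒ log+=3
get @ H3 ⇒ 9
H0 returns (-7, (3))
H1 returns (-7, (3))
H2 returns (-7, (3))
H3 returns ((-7, (3)), 9)
H4 returns [((-7, (3)), 9)]
= [((-7, (3)), 9)]

Answer: (3)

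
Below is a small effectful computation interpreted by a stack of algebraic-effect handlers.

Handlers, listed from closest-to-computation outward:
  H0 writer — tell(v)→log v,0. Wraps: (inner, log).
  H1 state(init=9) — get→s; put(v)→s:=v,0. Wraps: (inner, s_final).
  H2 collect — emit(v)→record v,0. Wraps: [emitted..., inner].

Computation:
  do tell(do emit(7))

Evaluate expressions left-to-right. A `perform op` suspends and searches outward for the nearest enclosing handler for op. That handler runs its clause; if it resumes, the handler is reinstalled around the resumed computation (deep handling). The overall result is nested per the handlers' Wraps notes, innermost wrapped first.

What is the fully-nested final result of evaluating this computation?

Answer: [7, ((0, (0)), 9)]

Working:
emit(7) @ H2 ⇒ out+=7
tell(0) @ H0 ⇒ log+=0
H0 returns (0, (0))
H1 returns ((0, (0)), 9)
H2 returns [7, ((0, (0)), 9)]
= [7, ((0, (0)), 9)]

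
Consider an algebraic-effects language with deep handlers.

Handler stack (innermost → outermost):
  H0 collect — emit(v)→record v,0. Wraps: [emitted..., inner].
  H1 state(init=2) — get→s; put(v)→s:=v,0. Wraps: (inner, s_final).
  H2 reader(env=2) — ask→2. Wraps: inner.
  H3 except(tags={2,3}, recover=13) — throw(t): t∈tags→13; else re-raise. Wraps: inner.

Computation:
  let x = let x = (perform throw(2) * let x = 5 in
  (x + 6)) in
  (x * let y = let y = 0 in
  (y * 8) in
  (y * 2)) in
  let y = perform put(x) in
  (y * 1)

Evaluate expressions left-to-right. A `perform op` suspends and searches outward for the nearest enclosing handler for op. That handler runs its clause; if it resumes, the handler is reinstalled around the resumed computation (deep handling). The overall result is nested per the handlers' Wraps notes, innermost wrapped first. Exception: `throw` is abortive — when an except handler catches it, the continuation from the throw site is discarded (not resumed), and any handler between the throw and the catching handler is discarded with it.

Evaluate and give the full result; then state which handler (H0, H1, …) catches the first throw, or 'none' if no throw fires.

Working:
throw(2) @ H3 caught ⇒ 13
= 13

Answer: 13 ; first throw caught by: H3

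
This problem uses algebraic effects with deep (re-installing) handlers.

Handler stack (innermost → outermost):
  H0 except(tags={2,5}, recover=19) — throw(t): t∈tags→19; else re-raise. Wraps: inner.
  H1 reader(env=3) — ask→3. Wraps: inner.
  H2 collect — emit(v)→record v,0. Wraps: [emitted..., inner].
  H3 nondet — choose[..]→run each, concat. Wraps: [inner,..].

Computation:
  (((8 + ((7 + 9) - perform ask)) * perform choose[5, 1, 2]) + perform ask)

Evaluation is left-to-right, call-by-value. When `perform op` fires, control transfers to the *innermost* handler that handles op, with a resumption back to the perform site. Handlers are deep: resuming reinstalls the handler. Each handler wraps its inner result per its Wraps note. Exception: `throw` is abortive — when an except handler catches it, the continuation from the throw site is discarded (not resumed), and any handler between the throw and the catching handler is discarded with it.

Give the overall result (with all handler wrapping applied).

Answer: [[108], [24], [45]]

Evaluation trace:
ask @ H1 ⇒ 3
choose[5, 1, 2] @ H3
  branch[0] choose=5:
    ask @ H1 ⇒ 3
    H0 returns 108
    H1 returns 108
    H2 returns [108]
    H3 returns [[108]]
  branch[1] choose=1:
    ask @ H1 ⇒ 3
    H0 returns 24
    H1 returns 24
    H2 returns [24]
    H3 returns [[24]]
  branch[2] choose=2:
    ask @ H1 ⇒ 3
    H0 returns 45
    H1 returns 45
    H2 returns [45]
    H3 returns [[45]]
= [[108], [24], [45]]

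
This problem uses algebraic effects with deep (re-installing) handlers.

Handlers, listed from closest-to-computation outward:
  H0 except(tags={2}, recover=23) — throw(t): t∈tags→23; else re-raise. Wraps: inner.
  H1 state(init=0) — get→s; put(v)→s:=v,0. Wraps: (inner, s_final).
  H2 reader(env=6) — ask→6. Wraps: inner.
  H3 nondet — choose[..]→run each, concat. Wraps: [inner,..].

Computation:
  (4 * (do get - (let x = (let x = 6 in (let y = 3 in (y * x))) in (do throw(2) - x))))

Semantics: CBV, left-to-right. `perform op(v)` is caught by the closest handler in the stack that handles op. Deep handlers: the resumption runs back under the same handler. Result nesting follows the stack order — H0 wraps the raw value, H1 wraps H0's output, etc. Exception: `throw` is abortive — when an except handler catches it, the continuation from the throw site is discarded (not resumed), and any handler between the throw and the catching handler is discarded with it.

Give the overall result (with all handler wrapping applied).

Evaluation trace:
get @ H1 ⇒ 0
throw(2) @ H0 caught ⇒ 23
H1 returns (23, 0)
H2 returns (23, 0)
H3 returns [(23, 0)]
= [(23, 0)]

Answer: [(23, 0)]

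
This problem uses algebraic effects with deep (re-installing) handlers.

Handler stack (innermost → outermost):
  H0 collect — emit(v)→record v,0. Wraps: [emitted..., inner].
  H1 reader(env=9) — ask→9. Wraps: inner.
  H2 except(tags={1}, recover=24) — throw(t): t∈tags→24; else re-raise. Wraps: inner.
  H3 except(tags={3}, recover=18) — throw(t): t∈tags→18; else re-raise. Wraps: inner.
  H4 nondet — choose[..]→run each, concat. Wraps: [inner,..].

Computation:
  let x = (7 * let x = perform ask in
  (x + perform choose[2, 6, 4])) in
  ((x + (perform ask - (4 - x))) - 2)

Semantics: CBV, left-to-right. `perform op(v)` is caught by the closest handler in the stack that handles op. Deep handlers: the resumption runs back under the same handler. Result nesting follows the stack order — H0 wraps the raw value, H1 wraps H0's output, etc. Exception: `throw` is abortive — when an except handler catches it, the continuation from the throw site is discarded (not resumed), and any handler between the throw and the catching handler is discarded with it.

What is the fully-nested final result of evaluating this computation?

Answer: [[157], [213], [185]]

Working:
ask @ H1 ⇒ 9
choose[2, 6, 4] @ H4
  branch[0] choose=2:
    ask @ H1 ⇒ 9
    H0 returns [157]
    H1 returns [157]
    H2 returns [157]
    H3 returns [157]
    H4 returns [[157]]
  branch[1] choose=6:
    ask @ H1 ⇒ 9
    H0 returns [213]
    H1 returns [213]
    H2 returns [213]
    H3 returns [213]
    H4 returns [[213]]
  branch[2] choose=4:
    ask @ H1 ⇒ 9
    H0 returns [185]
    H1 returns [185]
    H2 returns [185]
    H3 returns [185]
    H4 returns [[185]]
= [[157], [213], [185]]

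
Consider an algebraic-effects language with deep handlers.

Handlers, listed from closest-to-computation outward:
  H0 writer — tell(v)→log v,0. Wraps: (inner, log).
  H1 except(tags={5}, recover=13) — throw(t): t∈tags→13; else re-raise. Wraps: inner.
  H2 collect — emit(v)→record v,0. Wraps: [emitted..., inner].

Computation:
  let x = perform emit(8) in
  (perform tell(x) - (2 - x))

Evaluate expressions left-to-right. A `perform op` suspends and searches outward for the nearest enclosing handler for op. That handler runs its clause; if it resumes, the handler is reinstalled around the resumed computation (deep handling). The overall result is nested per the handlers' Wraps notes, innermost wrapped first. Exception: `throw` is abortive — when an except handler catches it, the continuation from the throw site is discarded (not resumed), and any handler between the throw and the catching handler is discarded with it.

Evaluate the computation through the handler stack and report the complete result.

Answer: [8, (-2, (0))]

Working:
emit(8) @ H2 ⇒ out+=8
tell(0) @ H0 ⇒ log+=0
H0 returns (-2, (0))
H1 returns (-2, (0))
H2 returns [8, (-2, (0))]
= [8, (-2, (0))]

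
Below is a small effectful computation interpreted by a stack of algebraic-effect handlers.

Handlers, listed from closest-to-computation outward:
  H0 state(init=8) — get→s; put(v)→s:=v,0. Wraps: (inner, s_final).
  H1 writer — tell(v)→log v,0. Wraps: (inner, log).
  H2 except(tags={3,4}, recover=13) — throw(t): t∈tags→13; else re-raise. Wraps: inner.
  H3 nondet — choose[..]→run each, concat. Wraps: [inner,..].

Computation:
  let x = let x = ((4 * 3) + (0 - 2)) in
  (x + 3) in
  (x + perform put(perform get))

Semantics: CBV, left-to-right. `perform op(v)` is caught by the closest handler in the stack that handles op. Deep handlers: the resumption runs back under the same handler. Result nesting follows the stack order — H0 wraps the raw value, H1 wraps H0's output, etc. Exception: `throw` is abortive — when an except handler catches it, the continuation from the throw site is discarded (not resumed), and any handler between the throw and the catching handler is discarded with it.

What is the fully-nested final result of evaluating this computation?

Answer: [((13, 8), ())]

Step-by-step:
get @ H0 ⇒ 8
put(8) @ H0 ⇒ s:=8
H0 returns (13, 8)
H1 returns ((13, 8), ())
H2 returns ((13, 8), ())
H3 returns [((13, 8), ())]
= [((13, 8), ())]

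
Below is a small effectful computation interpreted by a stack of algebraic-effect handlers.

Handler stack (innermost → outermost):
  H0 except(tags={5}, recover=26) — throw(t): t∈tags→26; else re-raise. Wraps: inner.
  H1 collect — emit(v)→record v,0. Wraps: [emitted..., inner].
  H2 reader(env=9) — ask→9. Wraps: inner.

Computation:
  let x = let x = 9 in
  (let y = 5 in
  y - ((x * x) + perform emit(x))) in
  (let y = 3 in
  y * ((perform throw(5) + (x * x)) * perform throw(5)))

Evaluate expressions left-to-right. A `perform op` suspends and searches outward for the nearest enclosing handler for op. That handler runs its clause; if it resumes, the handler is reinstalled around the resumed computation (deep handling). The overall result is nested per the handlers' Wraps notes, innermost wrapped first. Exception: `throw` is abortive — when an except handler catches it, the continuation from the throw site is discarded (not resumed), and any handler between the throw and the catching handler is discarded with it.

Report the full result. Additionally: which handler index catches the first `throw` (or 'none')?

Step-by-step:
emit(9) @ H1 ⇒ out+=9
throw(5) @ H0 caught ⇒ 26
H1 returns [9, 26]
H2 returns [9, 26]
= [9, 26]

Answer: [9, 26] ; first throw caught by: H0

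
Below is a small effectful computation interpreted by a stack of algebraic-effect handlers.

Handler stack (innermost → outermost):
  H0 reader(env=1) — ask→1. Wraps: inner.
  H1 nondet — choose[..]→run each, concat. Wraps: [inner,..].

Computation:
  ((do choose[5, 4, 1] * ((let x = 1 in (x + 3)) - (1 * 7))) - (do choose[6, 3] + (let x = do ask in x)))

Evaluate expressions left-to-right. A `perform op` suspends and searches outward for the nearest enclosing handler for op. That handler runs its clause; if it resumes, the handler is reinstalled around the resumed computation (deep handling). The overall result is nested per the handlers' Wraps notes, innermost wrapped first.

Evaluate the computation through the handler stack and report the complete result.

Answer: [-22, -19, -19, -16, -10, -7]

Evaluation trace:
choose[5, 4, 1] @ H1
  branch[0] choose=5:
    choose[6, 3] @ H1
      branch[0] choose=6:
        ask @ H0 ⇒ 1
        H0 returns -22
        H1 returns [-22]
      branch[1] choose=3:
        ask @ H0 ⇒ 1
        H0 returns -19
        H1 returns [-19]
  branch[1] choose=4:
    choose[6, 3] @ H1
      branch[0] choose=6:
        ask @ H0 ⇒ 1
        H0 returns -19
        H1 returns [-19]
      branch[1] choose=3:
        ask @ H0 ⇒ 1
        H0 returns -16
        H1 returns [-16]
  branch[2] choose=1:
    choose[6, 3] @ H1
      branch[0] choose=6:
        ask @ H0 ⇒ 1
        H0 returns -10
        H1 returns [-10]
      branch[1] choose=3:
        ask @ H0 ⇒ 1
        H0 returns -7
        H1 returns [-7]
= [-22, -19, -19, -16, -10, -7]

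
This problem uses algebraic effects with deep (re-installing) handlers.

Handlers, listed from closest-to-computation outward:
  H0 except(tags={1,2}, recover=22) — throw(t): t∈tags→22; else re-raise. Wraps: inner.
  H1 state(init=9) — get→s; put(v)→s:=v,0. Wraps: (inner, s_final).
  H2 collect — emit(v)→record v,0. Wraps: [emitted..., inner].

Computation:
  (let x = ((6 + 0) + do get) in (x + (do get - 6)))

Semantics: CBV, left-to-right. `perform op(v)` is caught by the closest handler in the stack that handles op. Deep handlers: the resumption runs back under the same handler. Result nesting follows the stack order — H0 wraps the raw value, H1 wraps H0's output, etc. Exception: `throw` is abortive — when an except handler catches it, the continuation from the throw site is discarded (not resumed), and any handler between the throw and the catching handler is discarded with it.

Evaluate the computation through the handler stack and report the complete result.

Answer: [(18, 9)]

Evaluation trace:
get @ H1 ⇒ 9
get @ H1 ⇒ 9
H0 returns 18
H1 returns (18, 9)
H2 returns [(18, 9)]
= [(18, 9)]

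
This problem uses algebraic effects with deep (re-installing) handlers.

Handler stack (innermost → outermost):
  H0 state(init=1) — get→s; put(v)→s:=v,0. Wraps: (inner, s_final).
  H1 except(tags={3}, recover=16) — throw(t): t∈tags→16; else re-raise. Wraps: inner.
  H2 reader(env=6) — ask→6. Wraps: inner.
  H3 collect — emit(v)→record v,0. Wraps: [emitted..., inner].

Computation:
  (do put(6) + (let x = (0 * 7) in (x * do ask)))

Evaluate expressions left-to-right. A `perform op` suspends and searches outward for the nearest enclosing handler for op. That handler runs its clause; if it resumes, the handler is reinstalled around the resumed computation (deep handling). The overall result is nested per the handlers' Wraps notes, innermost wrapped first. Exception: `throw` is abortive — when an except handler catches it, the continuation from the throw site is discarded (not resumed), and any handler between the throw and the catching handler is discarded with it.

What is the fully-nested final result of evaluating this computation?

Step-by-step:
put(6) @ H0 ⇒ s:=6
ask @ H2 ⇒ 6
H0 returns (0, 6)
H1 returns (0, 6)
H2 returns (0, 6)
H3 returns [(0, 6)]
= [(0, 6)]

Answer: [(0, 6)]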